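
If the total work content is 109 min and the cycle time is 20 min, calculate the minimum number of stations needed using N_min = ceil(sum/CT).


Formula: N_min = ceil(Sum of Task Times / Cycle Time)
N_min = ceil(109 min / 20 min) = ceil(5.45)
N_min = 6 stations

6


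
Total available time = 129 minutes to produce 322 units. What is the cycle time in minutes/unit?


Formula: CT = Available Time / Number of Units
CT = 129 min / 322 units
CT = 0.4 min/unit

0.4 min/unit


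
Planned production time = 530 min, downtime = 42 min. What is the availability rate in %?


Formula: Availability = (Planned Time - Downtime) / Planned Time * 100
Uptime = 530 - 42 = 488 min
Availability = 488 / 530 * 100 = 92.1%

92.1%


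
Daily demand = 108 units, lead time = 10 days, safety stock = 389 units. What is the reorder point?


Formula: ROP = (Daily Demand * Lead Time) + Safety Stock
Demand during lead time = 108 * 10 = 1080 units
ROP = 1080 + 389 = 1469 units

1469 units


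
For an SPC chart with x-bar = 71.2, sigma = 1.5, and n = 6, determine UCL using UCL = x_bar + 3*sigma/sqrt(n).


UCL = 71.2 + 3 * 1.5 / sqrt(6)

73.04


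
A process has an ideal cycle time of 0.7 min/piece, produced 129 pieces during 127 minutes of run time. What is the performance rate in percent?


Formula: Performance = (Ideal CT * Total Count) / Run Time * 100
Ideal output time = 0.7 * 129 = 90.3 min
Performance = 90.3 / 127 * 100 = 71.1%

71.1%


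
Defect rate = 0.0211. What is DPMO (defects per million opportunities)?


DPMO = defect_rate * 1000000 = 0.0211 * 1000000

21100


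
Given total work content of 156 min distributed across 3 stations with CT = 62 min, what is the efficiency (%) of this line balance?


Formula: Efficiency = Sum of Task Times / (N_stations * CT) * 100
Total station capacity = 3 stations * 62 min = 186 min
Efficiency = 156 / 186 * 100 = 83.9%

83.9%


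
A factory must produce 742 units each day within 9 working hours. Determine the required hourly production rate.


Formula: Production Rate = Daily Demand / Available Hours
Rate = 742 units/day / 9 hours/day
Rate = 82.4 units/hour

82.4 units/hour


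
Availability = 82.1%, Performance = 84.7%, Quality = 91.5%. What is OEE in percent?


Formula: OEE = Availability * Performance * Quality / 10000
A * P = 82.1% * 84.7% / 100 = 69.54%
OEE = 69.54% * 91.5% / 100 = 63.6%

63.6%


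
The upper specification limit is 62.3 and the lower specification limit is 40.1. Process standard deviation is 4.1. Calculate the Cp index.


Cp = (62.3 - 40.1) / (6 * 4.1)

0.9


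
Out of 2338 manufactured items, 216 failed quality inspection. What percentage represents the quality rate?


Formula: Quality Rate = Good Pieces / Total Pieces * 100
Good pieces = 2338 - 216 = 2122
QR = 2122 / 2338 * 100 = 90.8%

90.8%


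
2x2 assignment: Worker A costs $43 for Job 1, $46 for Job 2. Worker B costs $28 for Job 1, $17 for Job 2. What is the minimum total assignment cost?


Option 1: A->1 + B->2 = $43 + $17 = $60
Option 2: A->2 + B->1 = $46 + $28 = $74
Min cost = min($60, $74) = $60

$60


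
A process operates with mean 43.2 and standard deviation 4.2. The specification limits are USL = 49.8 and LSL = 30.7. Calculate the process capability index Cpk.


Cpu = (49.8 - 43.2) / (3 * 4.2) = 0.52
Cpl = (43.2 - 30.7) / (3 * 4.2) = 0.99
Cpk = min(0.52, 0.99) = 0.52

0.52


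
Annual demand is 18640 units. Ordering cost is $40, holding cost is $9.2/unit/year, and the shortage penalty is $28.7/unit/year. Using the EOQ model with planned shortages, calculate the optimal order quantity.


Formula: EOQ* = sqrt(2DS/H) * sqrt((H+P)/P)
Base EOQ = sqrt(2*18640*40/9.2) = 402.6 units
Correction = sqrt((9.2+28.7)/28.7) = 1.14916
EOQ* = 402.6 * 1.14916 = 462.7 units

462.7 units


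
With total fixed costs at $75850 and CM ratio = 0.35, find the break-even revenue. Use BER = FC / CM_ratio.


Formula: BER = Fixed Costs / Contribution Margin Ratio
BER = $75850 / 0.35
BER = $216714.29 (to the nearest cent)

$216714.29


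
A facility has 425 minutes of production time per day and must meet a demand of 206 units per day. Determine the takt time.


Formula: Takt Time = Available Production Time / Customer Demand
Takt = 425 min/day / 206 units/day
Takt = 2.06 min/unit

2.06 min/unit


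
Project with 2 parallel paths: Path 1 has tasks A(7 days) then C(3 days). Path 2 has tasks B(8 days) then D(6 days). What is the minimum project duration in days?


Path 1 = 7 + 3 = 10 days
Path 2 = 8 + 6 = 14 days
Duration = max(10, 14) = 14 days

14 days


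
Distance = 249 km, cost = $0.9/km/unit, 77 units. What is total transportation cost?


TC = dist * cost * units = 249 * 0.9 * 77 = $17255.70

$17255.70


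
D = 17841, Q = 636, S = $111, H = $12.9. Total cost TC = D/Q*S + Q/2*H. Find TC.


TC = 17841/636 * 111 + 636/2 * 12.9

$7215.96


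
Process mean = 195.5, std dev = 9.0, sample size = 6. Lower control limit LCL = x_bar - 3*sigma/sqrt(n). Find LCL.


LCL = 195.5 - 3 * 9.0 / sqrt(6)

184.48


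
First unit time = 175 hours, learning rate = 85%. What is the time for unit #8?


Formula: T_n = T_1 * (learning_rate)^(log2(n)) where learning_rate = rate/100
Doublings = log2(8) = 3
T_n = 175 * 0.85^3
T_n = 175 * 0.6141 = 107.5 hours

107.5 hours


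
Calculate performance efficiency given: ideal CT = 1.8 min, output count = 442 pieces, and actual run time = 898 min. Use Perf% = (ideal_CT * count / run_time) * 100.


Formula: Performance = (Ideal CT * Total Count) / Run Time * 100
Ideal output time = 1.8 * 442 = 795.6 min
Performance = 795.6 / 898 * 100 = 88.6%

88.6%


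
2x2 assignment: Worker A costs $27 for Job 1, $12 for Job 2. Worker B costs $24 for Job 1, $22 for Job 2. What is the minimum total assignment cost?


Option 1: A->1 + B->2 = $27 + $22 = $49
Option 2: A->2 + B->1 = $12 + $24 = $36
Min cost = min($49, $36) = $36

$36


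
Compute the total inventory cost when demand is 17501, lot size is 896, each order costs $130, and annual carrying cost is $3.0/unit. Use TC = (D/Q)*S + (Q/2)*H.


TC = 17501/896 * 130 + 896/2 * 3.0

$3883.21


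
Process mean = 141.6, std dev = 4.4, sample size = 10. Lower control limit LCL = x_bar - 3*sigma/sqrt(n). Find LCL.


LCL = 141.6 - 3 * 4.4 / sqrt(10)

137.43


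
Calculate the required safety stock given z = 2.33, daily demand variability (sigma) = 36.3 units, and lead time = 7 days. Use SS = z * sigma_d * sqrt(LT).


Formula: SS = z * sigma_d * sqrt(LT)
sqrt(LT) = sqrt(7) = 2.6458
SS = 2.33 * 36.3 * 2.6458
SS = 223.8 units

223.8 units


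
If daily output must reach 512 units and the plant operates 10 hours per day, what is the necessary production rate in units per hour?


Formula: Production Rate = Daily Demand / Available Hours
Rate = 512 units/day / 10 hours/day
Rate = 51.2 units/hour

51.2 units/hour


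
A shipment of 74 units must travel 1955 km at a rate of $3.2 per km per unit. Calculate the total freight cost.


TC = dist * cost * units = 1955 * 3.2 * 74 = $462944.00

$462944.00


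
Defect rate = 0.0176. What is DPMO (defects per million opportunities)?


DPMO = defect_rate * 1000000 = 0.0176 * 1000000

17600


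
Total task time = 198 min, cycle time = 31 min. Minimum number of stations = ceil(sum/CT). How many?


Formula: N_min = ceil(Sum of Task Times / Cycle Time)
N_min = ceil(198 min / 31 min) = ceil(6.3871)
N_min = 7 stations

7


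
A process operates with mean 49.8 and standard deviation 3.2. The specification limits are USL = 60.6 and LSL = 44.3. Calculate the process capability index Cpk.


Cpu = (60.6 - 49.8) / (3 * 3.2) = 1.13
Cpl = (49.8 - 44.3) / (3 * 3.2) = 0.57
Cpk = min(1.13, 0.57) = 0.57

0.57


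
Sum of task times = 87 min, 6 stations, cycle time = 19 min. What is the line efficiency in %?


Formula: Efficiency = Sum of Task Times / (N_stations * CT) * 100
Total station capacity = 6 stations * 19 min = 114 min
Efficiency = 87 / 114 * 100 = 76.3%

76.3%


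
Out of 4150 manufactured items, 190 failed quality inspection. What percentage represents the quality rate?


Formula: Quality Rate = Good Pieces / Total Pieces * 100
Good pieces = 4150 - 190 = 3960
QR = 3960 / 4150 * 100 = 95.4%

95.4%


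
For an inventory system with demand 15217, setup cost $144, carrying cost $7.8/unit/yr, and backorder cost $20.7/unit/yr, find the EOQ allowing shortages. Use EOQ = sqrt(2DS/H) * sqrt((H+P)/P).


Formula: EOQ* = sqrt(2DS/H) * sqrt((H+P)/P)
Base EOQ = sqrt(2*15217*144/7.8) = 749.57 units
Correction = sqrt((7.8+20.7)/20.7) = 1.17338
EOQ* = 749.57 * 1.17338 = 879.5 units

879.5 units


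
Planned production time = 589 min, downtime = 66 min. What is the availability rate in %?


Formula: Availability = (Planned Time - Downtime) / Planned Time * 100
Uptime = 589 - 66 = 523 min
Availability = 523 / 589 * 100 = 88.8%

88.8%


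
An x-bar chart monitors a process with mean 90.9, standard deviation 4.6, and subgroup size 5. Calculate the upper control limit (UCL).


UCL = 90.9 + 3 * 4.6 / sqrt(5)

97.07


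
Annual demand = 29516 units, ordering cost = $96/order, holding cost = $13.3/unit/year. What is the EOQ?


Formula: EOQ = sqrt(2 * D * S / H)
Numerator: 2 * 29516 * 96 = 5667072
2DS/H = 5667072 / 13.3 = 426095.6
EOQ = sqrt(426095.6) = 652.8 units

652.8 units


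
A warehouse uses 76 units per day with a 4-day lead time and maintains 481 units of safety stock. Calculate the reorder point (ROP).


Formula: ROP = (Daily Demand * Lead Time) + Safety Stock
Demand during lead time = 76 * 4 = 304 units
ROP = 304 + 481 = 785 units

785 units


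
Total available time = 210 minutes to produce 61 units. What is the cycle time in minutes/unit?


Formula: CT = Available Time / Number of Units
CT = 210 min / 61 units
CT = 3.44 min/unit

3.44 min/unit


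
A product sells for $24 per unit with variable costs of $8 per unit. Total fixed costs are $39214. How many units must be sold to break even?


Formula: BEQ = Fixed Costs / (Price - Variable Cost)
Contribution margin = $24 - $8 = $16/unit
BEQ = ceil($39214 / $16/unit) = ceil(2450.88) = 2451 units

2451 units


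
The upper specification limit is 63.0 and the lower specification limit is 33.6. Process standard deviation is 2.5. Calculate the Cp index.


Cp = (63.0 - 33.6) / (6 * 2.5)

1.96


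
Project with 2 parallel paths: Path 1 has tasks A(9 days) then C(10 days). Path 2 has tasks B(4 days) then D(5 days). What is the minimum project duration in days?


Path 1 = 9 + 10 = 19 days
Path 2 = 4 + 5 = 9 days
Duration = max(19, 9) = 19 days

19 days


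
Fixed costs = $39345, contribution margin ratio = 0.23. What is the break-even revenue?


Formula: BER = Fixed Costs / Contribution Margin Ratio
BER = $39345 / 0.23
BER = $171065.22 (to the nearest cent)

$171065.22


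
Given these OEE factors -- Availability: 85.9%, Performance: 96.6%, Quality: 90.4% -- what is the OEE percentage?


Formula: OEE = Availability * Performance * Quality / 10000
A * P = 85.9% * 96.6% / 100 = 82.98%
OEE = 82.98% * 90.4% / 100 = 75.0%

75.0%


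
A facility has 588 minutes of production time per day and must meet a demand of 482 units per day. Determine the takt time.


Formula: Takt Time = Available Production Time / Customer Demand
Takt = 588 min/day / 482 units/day
Takt = 1.22 min/unit

1.22 min/unit


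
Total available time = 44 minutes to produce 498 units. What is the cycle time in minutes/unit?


Formula: CT = Available Time / Number of Units
CT = 44 min / 498 units
CT = 0.09 min/unit

0.09 min/unit


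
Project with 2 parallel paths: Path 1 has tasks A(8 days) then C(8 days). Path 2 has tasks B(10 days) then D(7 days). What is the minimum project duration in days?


Path 1 = 8 + 8 = 16 days
Path 2 = 10 + 7 = 17 days
Duration = max(16, 17) = 17 days

17 days


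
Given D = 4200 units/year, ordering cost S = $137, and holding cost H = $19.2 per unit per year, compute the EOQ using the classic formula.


Formula: EOQ = sqrt(2 * D * S / H)
Numerator: 2 * 4200 * 137 = 1150800
2DS/H = 1150800 / 19.2 = 59937.5
EOQ = sqrt(59937.5) = 244.8 units

244.8 units


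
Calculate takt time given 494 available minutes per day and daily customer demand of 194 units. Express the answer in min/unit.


Formula: Takt Time = Available Production Time / Customer Demand
Takt = 494 min/day / 194 units/day
Takt = 2.55 min/unit

2.55 min/unit


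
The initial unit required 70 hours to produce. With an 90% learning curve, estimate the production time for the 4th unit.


Formula: T_n = T_1 * (learning_rate)^(log2(n)) where learning_rate = rate/100
Doublings = log2(4) = 2
T_n = 70 * 0.9^2
T_n = 70 * 0.81 = 56.7 hours

56.7 hours


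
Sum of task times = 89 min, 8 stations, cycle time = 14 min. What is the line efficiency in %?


Formula: Efficiency = Sum of Task Times / (N_stations * CT) * 100
Total station capacity = 8 stations * 14 min = 112 min
Efficiency = 89 / 112 * 100 = 79.5%

79.5%


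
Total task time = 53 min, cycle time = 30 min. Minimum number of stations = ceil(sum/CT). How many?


Formula: N_min = ceil(Sum of Task Times / Cycle Time)
N_min = ceil(53 min / 30 min) = ceil(1.7667)
N_min = 2 stations

2


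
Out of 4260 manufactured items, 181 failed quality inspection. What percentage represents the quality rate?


Formula: Quality Rate = Good Pieces / Total Pieces * 100
Good pieces = 4260 - 181 = 4079
QR = 4079 / 4260 * 100 = 95.8%

95.8%


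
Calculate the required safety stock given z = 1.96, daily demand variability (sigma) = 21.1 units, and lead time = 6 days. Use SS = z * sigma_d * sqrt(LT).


Formula: SS = z * sigma_d * sqrt(LT)
sqrt(LT) = sqrt(6) = 2.4495
SS = 1.96 * 21.1 * 2.4495
SS = 101.3 units

101.3 units


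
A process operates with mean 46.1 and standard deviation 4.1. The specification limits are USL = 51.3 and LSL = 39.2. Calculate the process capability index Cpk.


Cpu = (51.3 - 46.1) / (3 * 4.1) = 0.42
Cpl = (46.1 - 39.2) / (3 * 4.1) = 0.56
Cpk = min(0.42, 0.56) = 0.42

0.42


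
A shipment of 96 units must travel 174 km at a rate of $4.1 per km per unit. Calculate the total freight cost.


TC = dist * cost * units = 174 * 4.1 * 96 = $68486.40

$68486.40


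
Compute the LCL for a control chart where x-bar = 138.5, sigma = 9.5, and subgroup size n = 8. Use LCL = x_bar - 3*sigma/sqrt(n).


LCL = 138.5 - 3 * 9.5 / sqrt(8)

128.42


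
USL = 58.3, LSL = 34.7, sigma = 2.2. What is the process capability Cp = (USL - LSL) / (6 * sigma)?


Cp = (58.3 - 34.7) / (6 * 2.2)

1.79


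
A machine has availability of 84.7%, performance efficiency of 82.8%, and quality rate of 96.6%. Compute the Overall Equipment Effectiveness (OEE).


Formula: OEE = Availability * Performance * Quality / 10000
A * P = 84.7% * 82.8% / 100 = 70.13%
OEE = 70.13% * 96.6% / 100 = 67.7%

67.7%


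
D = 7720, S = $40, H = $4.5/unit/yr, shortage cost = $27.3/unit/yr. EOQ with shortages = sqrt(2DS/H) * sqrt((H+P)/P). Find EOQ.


Formula: EOQ* = sqrt(2DS/H) * sqrt((H+P)/P)
Base EOQ = sqrt(2*7720*40/4.5) = 370.47 units
Correction = sqrt((4.5+27.3)/27.3) = 1.07928
EOQ* = 370.47 * 1.07928 = 399.8 units

399.8 units


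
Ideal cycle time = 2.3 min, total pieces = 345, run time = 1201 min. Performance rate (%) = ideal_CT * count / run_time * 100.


Formula: Performance = (Ideal CT * Total Count) / Run Time * 100
Ideal output time = 2.3 * 345 = 793.5 min
Performance = 793.5 / 1201 * 100 = 66.1%

66.1%


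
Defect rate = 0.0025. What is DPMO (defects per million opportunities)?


DPMO = defect_rate * 1000000 = 0.0025 * 1000000

2500


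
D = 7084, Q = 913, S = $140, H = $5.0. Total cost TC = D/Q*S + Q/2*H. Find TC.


TC = 7084/913 * 140 + 913/2 * 5.0

$3368.77


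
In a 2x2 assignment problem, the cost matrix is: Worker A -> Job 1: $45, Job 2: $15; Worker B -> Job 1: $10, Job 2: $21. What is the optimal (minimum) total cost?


Option 1: A->1 + B->2 = $45 + $21 = $66
Option 2: A->2 + B->1 = $15 + $10 = $25
Min cost = min($66, $25) = $25

$25


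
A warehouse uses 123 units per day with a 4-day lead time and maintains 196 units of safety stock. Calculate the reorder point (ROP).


Formula: ROP = (Daily Demand * Lead Time) + Safety Stock
Demand during lead time = 123 * 4 = 492 units
ROP = 492 + 196 = 688 units

688 units


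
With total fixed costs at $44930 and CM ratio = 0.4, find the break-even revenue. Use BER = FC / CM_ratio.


Formula: BER = Fixed Costs / Contribution Margin Ratio
BER = $44930 / 0.4
BER = $112325.00 (to the nearest cent)

$112325.00


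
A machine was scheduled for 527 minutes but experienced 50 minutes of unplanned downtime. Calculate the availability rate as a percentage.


Formula: Availability = (Planned Time - Downtime) / Planned Time * 100
Uptime = 527 - 50 = 477 min
Availability = 477 / 527 * 100 = 90.5%

90.5%


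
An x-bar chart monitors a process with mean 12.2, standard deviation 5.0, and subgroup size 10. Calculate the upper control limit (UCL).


UCL = 12.2 + 3 * 5.0 / sqrt(10)

16.94


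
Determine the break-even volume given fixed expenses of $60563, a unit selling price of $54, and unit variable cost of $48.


Formula: BEQ = Fixed Costs / (Price - Variable Cost)
Contribution margin = $54 - $48 = $6/unit
BEQ = ceil($60563 / $6/unit) = ceil(10093.83) = 10094 units

10094 units


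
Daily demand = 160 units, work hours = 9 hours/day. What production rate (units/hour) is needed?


Formula: Production Rate = Daily Demand / Available Hours
Rate = 160 units/day / 9 hours/day
Rate = 17.8 units/hour

17.8 units/hour


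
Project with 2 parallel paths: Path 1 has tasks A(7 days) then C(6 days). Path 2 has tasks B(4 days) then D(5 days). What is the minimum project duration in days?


Path 1 = 7 + 6 = 13 days
Path 2 = 4 + 5 = 9 days
Duration = max(13, 9) = 13 days

13 days


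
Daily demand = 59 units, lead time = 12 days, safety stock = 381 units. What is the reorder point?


Formula: ROP = (Daily Demand * Lead Time) + Safety Stock
Demand during lead time = 59 * 12 = 708 units
ROP = 708 + 381 = 1089 units

1089 units


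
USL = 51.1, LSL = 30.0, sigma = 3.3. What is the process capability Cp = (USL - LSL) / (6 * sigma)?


Cp = (51.1 - 30.0) / (6 * 3.3)

1.07


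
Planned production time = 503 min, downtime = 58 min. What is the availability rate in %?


Formula: Availability = (Planned Time - Downtime) / Planned Time * 100
Uptime = 503 - 58 = 445 min
Availability = 445 / 503 * 100 = 88.5%

88.5%


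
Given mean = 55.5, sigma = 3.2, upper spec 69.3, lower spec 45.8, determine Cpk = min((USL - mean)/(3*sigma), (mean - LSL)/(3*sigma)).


Cpu = (69.3 - 55.5) / (3 * 3.2) = 1.44
Cpl = (55.5 - 45.8) / (3 * 3.2) = 1.01
Cpk = min(1.44, 1.01) = 1.01

1.01


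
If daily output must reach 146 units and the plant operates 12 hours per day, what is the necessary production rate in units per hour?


Formula: Production Rate = Daily Demand / Available Hours
Rate = 146 units/day / 12 hours/day
Rate = 12.2 units/hour

12.2 units/hour


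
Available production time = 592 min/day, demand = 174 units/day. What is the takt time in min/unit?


Formula: Takt Time = Available Production Time / Customer Demand
Takt = 592 min/day / 174 units/day
Takt = 3.4 min/unit

3.4 min/unit


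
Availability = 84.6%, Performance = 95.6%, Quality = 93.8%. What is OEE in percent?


Formula: OEE = Availability * Performance * Quality / 10000
A * P = 84.6% * 95.6% / 100 = 80.88%
OEE = 80.88% * 93.8% / 100 = 75.9%

75.9%


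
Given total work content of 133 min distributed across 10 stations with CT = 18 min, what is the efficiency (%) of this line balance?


Formula: Efficiency = Sum of Task Times / (N_stations * CT) * 100
Total station capacity = 10 stations * 18 min = 180 min
Efficiency = 133 / 180 * 100 = 73.9%

73.9%


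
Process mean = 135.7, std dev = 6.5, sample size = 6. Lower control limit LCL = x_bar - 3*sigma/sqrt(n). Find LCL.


LCL = 135.7 - 3 * 6.5 / sqrt(6)

127.74


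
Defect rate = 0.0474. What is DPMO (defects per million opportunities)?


DPMO = defect_rate * 1000000 = 0.0474 * 1000000

47400


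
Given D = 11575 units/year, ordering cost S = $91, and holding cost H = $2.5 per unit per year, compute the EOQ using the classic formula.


Formula: EOQ = sqrt(2 * D * S / H)
Numerator: 2 * 11575 * 91 = 2106650
2DS/H = 2106650 / 2.5 = 842660.0
EOQ = sqrt(842660.0) = 918.0 units

918.0 units


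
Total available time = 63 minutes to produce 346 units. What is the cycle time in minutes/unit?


Formula: CT = Available Time / Number of Units
CT = 63 min / 346 units
CT = 0.18 min/unit

0.18 min/unit


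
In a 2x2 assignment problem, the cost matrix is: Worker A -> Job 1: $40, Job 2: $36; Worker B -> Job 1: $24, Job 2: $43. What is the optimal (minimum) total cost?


Option 1: A->1 + B->2 = $40 + $43 = $83
Option 2: A->2 + B->1 = $36 + $24 = $60
Min cost = min($83, $60) = $60

$60


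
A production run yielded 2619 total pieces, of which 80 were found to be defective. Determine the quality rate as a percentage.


Formula: Quality Rate = Good Pieces / Total Pieces * 100
Good pieces = 2619 - 80 = 2539
QR = 2539 / 2619 * 100 = 96.9%

96.9%


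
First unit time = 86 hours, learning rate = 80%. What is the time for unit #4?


Formula: T_n = T_1 * (learning_rate)^(log2(n)) where learning_rate = rate/100
Doublings = log2(4) = 2
T_n = 86 * 0.8^2
T_n = 86 * 0.64 = 55.0 hours

55.0 hours


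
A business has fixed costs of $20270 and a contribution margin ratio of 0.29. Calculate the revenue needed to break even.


Formula: BER = Fixed Costs / Contribution Margin Ratio
BER = $20270 / 0.29
BER = $69896.55 (to the nearest cent)

$69896.55


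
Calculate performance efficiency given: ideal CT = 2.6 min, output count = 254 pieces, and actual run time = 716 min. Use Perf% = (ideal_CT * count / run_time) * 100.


Formula: Performance = (Ideal CT * Total Count) / Run Time * 100
Ideal output time = 2.6 * 254 = 660.4 min
Performance = 660.4 / 716 * 100 = 92.2%

92.2%


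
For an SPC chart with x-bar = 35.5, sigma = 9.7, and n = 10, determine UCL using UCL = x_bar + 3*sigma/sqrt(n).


UCL = 35.5 + 3 * 9.7 / sqrt(10)

44.7


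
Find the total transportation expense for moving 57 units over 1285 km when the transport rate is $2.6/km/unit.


TC = dist * cost * units = 1285 * 2.6 * 57 = $190437.00

$190437.00


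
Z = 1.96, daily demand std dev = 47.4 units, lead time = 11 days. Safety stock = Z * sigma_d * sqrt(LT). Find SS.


Formula: SS = z * sigma_d * sqrt(LT)
sqrt(LT) = sqrt(11) = 3.3166
SS = 1.96 * 47.4 * 3.3166
SS = 308.1 units

308.1 units


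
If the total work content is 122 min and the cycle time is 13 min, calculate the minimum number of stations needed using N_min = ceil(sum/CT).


Formula: N_min = ceil(Sum of Task Times / Cycle Time)
N_min = ceil(122 min / 13 min) = ceil(9.3846)
N_min = 10 stations

10


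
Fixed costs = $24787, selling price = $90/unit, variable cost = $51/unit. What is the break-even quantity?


Formula: BEQ = Fixed Costs / (Price - Variable Cost)
Contribution margin = $90 - $51 = $39/unit
BEQ = ceil($24787 / $39/unit) = ceil(635.56) = 636 units

636 units


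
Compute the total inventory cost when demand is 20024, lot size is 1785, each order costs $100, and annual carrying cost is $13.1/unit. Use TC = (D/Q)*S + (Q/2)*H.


TC = 20024/1785 * 100 + 1785/2 * 13.1

$12813.54


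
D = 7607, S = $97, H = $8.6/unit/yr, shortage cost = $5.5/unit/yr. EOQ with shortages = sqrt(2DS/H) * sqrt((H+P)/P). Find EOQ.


Formula: EOQ* = sqrt(2DS/H) * sqrt((H+P)/P)
Base EOQ = sqrt(2*7607*97/8.6) = 414.25 units
Correction = sqrt((8.6+5.5)/5.5) = 1.60114
EOQ* = 414.25 * 1.60114 = 663.3 units

663.3 units


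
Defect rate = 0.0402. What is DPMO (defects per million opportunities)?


DPMO = defect_rate * 1000000 = 0.0402 * 1000000

40200


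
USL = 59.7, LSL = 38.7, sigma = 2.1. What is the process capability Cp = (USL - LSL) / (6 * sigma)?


Cp = (59.7 - 38.7) / (6 * 2.1)

1.67


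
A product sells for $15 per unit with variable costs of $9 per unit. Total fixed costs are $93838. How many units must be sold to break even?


Formula: BEQ = Fixed Costs / (Price - Variable Cost)
Contribution margin = $15 - $9 = $6/unit
BEQ = ceil($93838 / $6/unit) = ceil(15639.67) = 15640 units

15640 units


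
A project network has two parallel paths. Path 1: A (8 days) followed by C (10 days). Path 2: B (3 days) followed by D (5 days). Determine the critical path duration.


Path 1 = 8 + 10 = 18 days
Path 2 = 3 + 5 = 8 days
Duration = max(18, 8) = 18 days

18 days


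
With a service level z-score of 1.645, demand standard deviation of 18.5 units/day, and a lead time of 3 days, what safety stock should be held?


Formula: SS = z * sigma_d * sqrt(LT)
sqrt(LT) = sqrt(3) = 1.7321
SS = 1.645 * 18.5 * 1.7321
SS = 52.7 units

52.7 units


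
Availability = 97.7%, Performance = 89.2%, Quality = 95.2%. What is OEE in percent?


Formula: OEE = Availability * Performance * Quality / 10000
A * P = 97.7% * 89.2% / 100 = 87.15%
OEE = 87.15% * 95.2% / 100 = 83.0%

83.0%


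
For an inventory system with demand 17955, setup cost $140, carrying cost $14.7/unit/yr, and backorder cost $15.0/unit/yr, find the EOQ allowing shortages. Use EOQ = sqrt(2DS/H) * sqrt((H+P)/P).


Formula: EOQ* = sqrt(2DS/H) * sqrt((H+P)/P)
Base EOQ = sqrt(2*17955*140/14.7) = 584.81 units
Correction = sqrt((14.7+15.0)/15.0) = 1.40712
EOQ* = 584.81 * 1.40712 = 822.9 units

822.9 units


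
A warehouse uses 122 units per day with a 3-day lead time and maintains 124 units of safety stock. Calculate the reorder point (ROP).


Formula: ROP = (Daily Demand * Lead Time) + Safety Stock
Demand during lead time = 122 * 3 = 366 units
ROP = 366 + 124 = 490 units

490 units


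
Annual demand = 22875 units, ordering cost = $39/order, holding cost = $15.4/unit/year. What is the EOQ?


Formula: EOQ = sqrt(2 * D * S / H)
Numerator: 2 * 22875 * 39 = 1784250
2DS/H = 1784250 / 15.4 = 115860.4
EOQ = sqrt(115860.4) = 340.4 units

340.4 units


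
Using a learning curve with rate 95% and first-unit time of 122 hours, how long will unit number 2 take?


Formula: T_n = T_1 * (learning_rate)^(log2(n)) where learning_rate = rate/100
Doublings = log2(2) = 1
T_n = 122 * 0.95^1
T_n = 122 * 0.95 = 115.9 hours

115.9 hours


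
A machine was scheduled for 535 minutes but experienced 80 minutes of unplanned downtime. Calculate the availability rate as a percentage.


Formula: Availability = (Planned Time - Downtime) / Planned Time * 100
Uptime = 535 - 80 = 455 min
Availability = 455 / 535 * 100 = 85.0%

85.0%


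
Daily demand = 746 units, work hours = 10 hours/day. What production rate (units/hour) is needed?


Formula: Production Rate = Daily Demand / Available Hours
Rate = 746 units/day / 10 hours/day
Rate = 74.6 units/hour

74.6 units/hour


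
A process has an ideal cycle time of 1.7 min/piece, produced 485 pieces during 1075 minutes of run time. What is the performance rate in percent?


Formula: Performance = (Ideal CT * Total Count) / Run Time * 100
Ideal output time = 1.7 * 485 = 824.5 min
Performance = 824.5 / 1075 * 100 = 76.7%

76.7%


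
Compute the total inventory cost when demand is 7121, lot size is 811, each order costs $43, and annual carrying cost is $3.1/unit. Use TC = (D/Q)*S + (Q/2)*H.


TC = 7121/811 * 43 + 811/2 * 3.1

$1634.61


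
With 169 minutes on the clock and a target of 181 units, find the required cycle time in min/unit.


Formula: CT = Available Time / Number of Units
CT = 169 min / 181 units
CT = 0.93 min/unit

0.93 min/unit


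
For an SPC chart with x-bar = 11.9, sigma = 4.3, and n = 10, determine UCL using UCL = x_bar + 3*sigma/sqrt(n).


UCL = 11.9 + 3 * 4.3 / sqrt(10)

15.98


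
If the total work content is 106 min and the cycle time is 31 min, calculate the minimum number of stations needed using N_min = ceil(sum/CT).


Formula: N_min = ceil(Sum of Task Times / Cycle Time)
N_min = ceil(106 min / 31 min) = ceil(3.4194)
N_min = 4 stations

4


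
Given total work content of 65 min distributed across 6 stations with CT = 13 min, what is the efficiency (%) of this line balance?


Formula: Efficiency = Sum of Task Times / (N_stations * CT) * 100
Total station capacity = 6 stations * 13 min = 78 min
Efficiency = 65 / 78 * 100 = 83.3%

83.3%


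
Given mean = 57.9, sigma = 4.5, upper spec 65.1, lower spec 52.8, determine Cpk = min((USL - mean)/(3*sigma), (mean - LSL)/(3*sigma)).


Cpu = (65.1 - 57.9) / (3 * 4.5) = 0.53
Cpl = (57.9 - 52.8) / (3 * 4.5) = 0.38
Cpk = min(0.53, 0.38) = 0.38

0.38


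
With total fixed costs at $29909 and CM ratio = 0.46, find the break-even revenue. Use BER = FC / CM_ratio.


Formula: BER = Fixed Costs / Contribution Margin Ratio
BER = $29909 / 0.46
BER = $65019.57 (to the nearest cent)

$65019.57


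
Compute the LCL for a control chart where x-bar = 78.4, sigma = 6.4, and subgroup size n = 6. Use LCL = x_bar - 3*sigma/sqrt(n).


LCL = 78.4 - 3 * 6.4 / sqrt(6)

70.56


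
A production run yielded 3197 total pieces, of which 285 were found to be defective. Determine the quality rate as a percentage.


Formula: Quality Rate = Good Pieces / Total Pieces * 100
Good pieces = 3197 - 285 = 2912
QR = 2912 / 3197 * 100 = 91.1%

91.1%


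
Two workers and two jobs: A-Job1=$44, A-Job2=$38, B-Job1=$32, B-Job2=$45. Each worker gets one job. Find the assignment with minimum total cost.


Option 1: A->1 + B->2 = $44 + $45 = $89
Option 2: A->2 + B->1 = $38 + $32 = $70
Min cost = min($89, $70) = $70

$70


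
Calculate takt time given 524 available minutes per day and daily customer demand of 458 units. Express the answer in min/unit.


Formula: Takt Time = Available Production Time / Customer Demand
Takt = 524 min/day / 458 units/day
Takt = 1.14 min/unit

1.14 min/unit


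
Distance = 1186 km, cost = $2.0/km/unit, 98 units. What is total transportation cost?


TC = dist * cost * units = 1186 * 2.0 * 98 = $232456.00

$232456.00


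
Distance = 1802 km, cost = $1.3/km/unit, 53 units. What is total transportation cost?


TC = dist * cost * units = 1802 * 1.3 * 53 = $124157.80

$124157.80


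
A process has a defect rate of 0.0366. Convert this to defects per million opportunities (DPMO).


DPMO = defect_rate * 1000000 = 0.0366 * 1000000

36600


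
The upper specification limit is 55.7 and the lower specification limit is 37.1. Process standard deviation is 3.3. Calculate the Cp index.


Cp = (55.7 - 37.1) / (6 * 3.3)

0.94


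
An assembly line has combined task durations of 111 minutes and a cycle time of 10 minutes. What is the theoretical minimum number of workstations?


Formula: N_min = ceil(Sum of Task Times / Cycle Time)
N_min = ceil(111 min / 10 min) = ceil(11.1)
N_min = 12 stations

12


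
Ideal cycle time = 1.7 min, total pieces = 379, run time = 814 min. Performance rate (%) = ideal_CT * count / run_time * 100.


Formula: Performance = (Ideal CT * Total Count) / Run Time * 100
Ideal output time = 1.7 * 379 = 644.3 min
Performance = 644.3 / 814 * 100 = 79.2%

79.2%


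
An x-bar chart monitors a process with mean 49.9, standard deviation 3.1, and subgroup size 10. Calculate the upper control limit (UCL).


UCL = 49.9 + 3 * 3.1 / sqrt(10)

52.84


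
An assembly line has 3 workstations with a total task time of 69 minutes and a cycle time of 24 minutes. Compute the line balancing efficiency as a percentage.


Formula: Efficiency = Sum of Task Times / (N_stations * CT) * 100
Total station capacity = 3 stations * 24 min = 72 min
Efficiency = 69 / 72 * 100 = 95.8%

95.8%


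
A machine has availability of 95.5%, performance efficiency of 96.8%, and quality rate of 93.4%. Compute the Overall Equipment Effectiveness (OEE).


Formula: OEE = Availability * Performance * Quality / 10000
A * P = 95.5% * 96.8% / 100 = 92.44%
OEE = 92.44% * 93.4% / 100 = 86.3%

86.3%


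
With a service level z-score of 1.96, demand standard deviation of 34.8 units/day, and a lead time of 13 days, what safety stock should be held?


Formula: SS = z * sigma_d * sqrt(LT)
sqrt(LT) = sqrt(13) = 3.6056
SS = 1.96 * 34.8 * 3.6056
SS = 245.9 units

245.9 units


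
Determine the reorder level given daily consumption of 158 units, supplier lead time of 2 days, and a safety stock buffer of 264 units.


Formula: ROP = (Daily Demand * Lead Time) + Safety Stock
Demand during lead time = 158 * 2 = 316 units
ROP = 316 + 264 = 580 units

580 units


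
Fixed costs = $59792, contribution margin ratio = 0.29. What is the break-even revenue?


Formula: BER = Fixed Costs / Contribution Margin Ratio
BER = $59792 / 0.29
BER = $206179.31 (to the nearest cent)

$206179.31


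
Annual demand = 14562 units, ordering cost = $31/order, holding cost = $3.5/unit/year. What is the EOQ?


Formula: EOQ = sqrt(2 * D * S / H)
Numerator: 2 * 14562 * 31 = 902844
2DS/H = 902844 / 3.5 = 257955.4
EOQ = sqrt(257955.4) = 507.9 units

507.9 units


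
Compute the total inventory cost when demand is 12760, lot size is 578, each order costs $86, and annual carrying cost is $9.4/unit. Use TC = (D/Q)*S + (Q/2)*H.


TC = 12760/578 * 86 + 578/2 * 9.4

$4615.15


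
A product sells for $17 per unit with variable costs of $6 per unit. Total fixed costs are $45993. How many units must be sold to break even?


Formula: BEQ = Fixed Costs / (Price - Variable Cost)
Contribution margin = $17 - $6 = $11/unit
BEQ = ceil($45993 / $11/unit) = ceil(4181.18) = 4182 units

4182 units


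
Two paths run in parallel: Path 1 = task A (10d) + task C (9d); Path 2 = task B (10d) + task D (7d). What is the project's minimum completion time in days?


Path 1 = 10 + 9 = 19 days
Path 2 = 10 + 7 = 17 days
Duration = max(19, 17) = 19 days

19 days


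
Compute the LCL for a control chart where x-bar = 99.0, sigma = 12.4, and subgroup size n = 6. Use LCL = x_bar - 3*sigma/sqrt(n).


LCL = 99.0 - 3 * 12.4 / sqrt(6)

83.81


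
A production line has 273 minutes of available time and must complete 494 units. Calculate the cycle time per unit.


Formula: CT = Available Time / Number of Units
CT = 273 min / 494 units
CT = 0.55 min/unit

0.55 min/unit


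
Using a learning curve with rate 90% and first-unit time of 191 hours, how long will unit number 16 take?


Formula: T_n = T_1 * (learning_rate)^(log2(n)) where learning_rate = rate/100
Doublings = log2(16) = 4
T_n = 191 * 0.9^4
T_n = 191 * 0.6561 = 125.3 hours

125.3 hours


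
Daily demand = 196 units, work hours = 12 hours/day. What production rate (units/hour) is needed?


Formula: Production Rate = Daily Demand / Available Hours
Rate = 196 units/day / 12 hours/day
Rate = 16.3 units/hour

16.3 units/hour


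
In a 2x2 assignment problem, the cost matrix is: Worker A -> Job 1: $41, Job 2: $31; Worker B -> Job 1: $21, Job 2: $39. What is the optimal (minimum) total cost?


Option 1: A->1 + B->2 = $41 + $39 = $80
Option 2: A->2 + B->1 = $31 + $21 = $52
Min cost = min($80, $52) = $52

$52


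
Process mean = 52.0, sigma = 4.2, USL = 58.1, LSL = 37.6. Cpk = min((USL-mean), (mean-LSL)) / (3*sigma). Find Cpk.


Cpu = (58.1 - 52.0) / (3 * 4.2) = 0.48
Cpl = (52.0 - 37.6) / (3 * 4.2) = 1.14
Cpk = min(0.48, 1.14) = 0.48

0.48


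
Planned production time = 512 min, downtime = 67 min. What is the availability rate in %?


Formula: Availability = (Planned Time - Downtime) / Planned Time * 100
Uptime = 512 - 67 = 445 min
Availability = 445 / 512 * 100 = 86.9%

86.9%


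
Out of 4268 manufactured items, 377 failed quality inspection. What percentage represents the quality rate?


Formula: Quality Rate = Good Pieces / Total Pieces * 100
Good pieces = 4268 - 377 = 3891
QR = 3891 / 4268 * 100 = 91.2%

91.2%


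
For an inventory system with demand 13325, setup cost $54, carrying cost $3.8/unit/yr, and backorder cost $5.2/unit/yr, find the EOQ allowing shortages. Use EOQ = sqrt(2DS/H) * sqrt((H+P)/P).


Formula: EOQ* = sqrt(2DS/H) * sqrt((H+P)/P)
Base EOQ = sqrt(2*13325*54/3.8) = 615.39 units
Correction = sqrt((3.8+5.2)/5.2) = 1.31559
EOQ* = 615.39 * 1.31559 = 809.6 units

809.6 units


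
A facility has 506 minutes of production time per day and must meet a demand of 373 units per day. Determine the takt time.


Formula: Takt Time = Available Production Time / Customer Demand
Takt = 506 min/day / 373 units/day
Takt = 1.36 min/unit

1.36 min/unit


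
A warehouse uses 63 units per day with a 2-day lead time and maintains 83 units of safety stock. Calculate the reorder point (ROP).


Formula: ROP = (Daily Demand * Lead Time) + Safety Stock
Demand during lead time = 63 * 2 = 126 units
ROP = 126 + 83 = 209 units

209 units


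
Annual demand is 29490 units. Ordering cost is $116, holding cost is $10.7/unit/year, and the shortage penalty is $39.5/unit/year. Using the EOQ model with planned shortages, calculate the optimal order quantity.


Formula: EOQ* = sqrt(2DS/H) * sqrt((H+P)/P)
Base EOQ = sqrt(2*29490*116/10.7) = 799.63 units
Correction = sqrt((10.7+39.5)/39.5) = 1.12734
EOQ* = 799.63 * 1.12734 = 901.5 units

901.5 units


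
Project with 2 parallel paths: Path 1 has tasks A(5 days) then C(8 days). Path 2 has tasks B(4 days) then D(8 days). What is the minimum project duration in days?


Path 1 = 5 + 8 = 13 days
Path 2 = 4 + 8 = 12 days
Duration = max(13, 12) = 13 days

13 days


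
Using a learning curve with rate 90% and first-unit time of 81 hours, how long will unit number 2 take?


Formula: T_n = T_1 * (learning_rate)^(log2(n)) where learning_rate = rate/100
Doublings = log2(2) = 1
T_n = 81 * 0.9^1
T_n = 81 * 0.9 = 72.9 hours

72.9 hours


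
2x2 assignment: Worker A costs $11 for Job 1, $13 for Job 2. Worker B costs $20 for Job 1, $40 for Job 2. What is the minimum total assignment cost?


Option 1: A->1 + B->2 = $11 + $40 = $51
Option 2: A->2 + B->1 = $13 + $20 = $33
Min cost = min($51, $33) = $33

$33


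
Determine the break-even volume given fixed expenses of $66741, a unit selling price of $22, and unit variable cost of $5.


Formula: BEQ = Fixed Costs / (Price - Variable Cost)
Contribution margin = $22 - $5 = $17/unit
BEQ = ceil($66741 / $17/unit) = ceil(3925.94) = 3926 units

3926 units


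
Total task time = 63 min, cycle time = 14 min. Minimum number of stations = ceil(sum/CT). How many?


Formula: N_min = ceil(Sum of Task Times / Cycle Time)
N_min = ceil(63 min / 14 min) = ceil(4.5)
N_min = 5 stations

5


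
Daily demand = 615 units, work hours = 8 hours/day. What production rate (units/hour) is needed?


Formula: Production Rate = Daily Demand / Available Hours
Rate = 615 units/day / 8 hours/day
Rate = 76.9 units/hour

76.9 units/hour


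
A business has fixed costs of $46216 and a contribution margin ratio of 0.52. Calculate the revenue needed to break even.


Formula: BER = Fixed Costs / Contribution Margin Ratio
BER = $46216 / 0.52
BER = $88876.92 (to the nearest cent)

$88876.92


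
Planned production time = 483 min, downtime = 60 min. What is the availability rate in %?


Formula: Availability = (Planned Time - Downtime) / Planned Time * 100
Uptime = 483 - 60 = 423 min
Availability = 423 / 483 * 100 = 87.6%

87.6%


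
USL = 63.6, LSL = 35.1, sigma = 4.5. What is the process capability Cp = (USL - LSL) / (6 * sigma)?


Cp = (63.6 - 35.1) / (6 * 4.5)

1.06


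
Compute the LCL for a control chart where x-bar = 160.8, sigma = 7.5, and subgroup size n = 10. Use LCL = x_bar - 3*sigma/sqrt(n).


LCL = 160.8 - 3 * 7.5 / sqrt(10)

153.68


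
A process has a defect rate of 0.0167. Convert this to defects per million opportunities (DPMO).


DPMO = defect_rate * 1000000 = 0.0167 * 1000000

16700
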